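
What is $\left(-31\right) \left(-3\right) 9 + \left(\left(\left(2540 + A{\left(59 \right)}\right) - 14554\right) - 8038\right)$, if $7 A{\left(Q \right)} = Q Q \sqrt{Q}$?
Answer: $-19215 + \frac{3481 \sqrt{59}}{7} \approx -15395.0$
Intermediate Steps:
$A{\left(Q \right)} = \frac{Q^{\frac{5}{2}}}{7}$ ($A{\left(Q \right)} = \frac{Q Q \sqrt{Q}}{7} = \frac{Q^{2} \sqrt{Q}}{7} = \frac{Q^{\frac{5}{2}}}{7}$)
$\left(-31\right) \left(-3\right) 9 + \left(\left(\left(2540 + A{\left(59 \right)}\right) - 14554\right) - 8038\right) = \left(-31\right) \left(-3\right) 9 - \left(20052 - \frac{3481 \sqrt{59}}{7}\right) = 93 \cdot 9 - \left(20052 - \frac{3481 \sqrt{59}}{7}\right) = 837 - \left(20052 - \frac{3481 \sqrt{59}}{7}\right) = -19215 + \frac{3481 \sqrt{59}}{7}$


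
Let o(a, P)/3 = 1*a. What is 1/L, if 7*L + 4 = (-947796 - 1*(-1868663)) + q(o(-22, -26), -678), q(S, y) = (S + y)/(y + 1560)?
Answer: 1029/135366737 ≈ 7.6016e-6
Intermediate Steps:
o(a, P) = 3*a (o(a, P) = 3*(1*a) = 3*a)
q(S, y) = (S + y)/(1560 + y)
L = 135366737/1029 (L = -4/7 + ((-947796 - 1*(-1868663)) + (3*(-22) - 678)/(1560 - 678))/7 = -4/7 + ((-947796 + 1868663) + (-66 - 678)/882)/7 = -4/7 + (920867 + (1/882)*(-744))/7 = -4/7 + (920867 - 124/147)/7 = -4/7 + (⅐)*(135367325/147) = -4/7 + 135367325/1029 = 135366737/1029 ≈ 1.3155e+5)
1/L = 1/(135366737/1029) = 1029/135366737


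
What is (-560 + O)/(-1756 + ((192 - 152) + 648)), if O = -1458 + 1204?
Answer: 407/534 ≈ 0.76217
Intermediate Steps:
O = -254
(-560 + O)/(-1756 + ((192 - 152) + 648)) = (-560 - 254)/(-1756 + ((192 - 152) + 648)) = -814/(-1756 + (40 + 648)) = -814/(-1756 + 688) = -814/(-1068) = -814*(-1/1068) = 407/534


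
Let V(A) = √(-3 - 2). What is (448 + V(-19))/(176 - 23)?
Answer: 448/153 + I*√5/153 ≈ 2.9281 + 0.014615*I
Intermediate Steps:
V(A) = I*√5 (V(A) = √(-5) = I*√5)
(448 + V(-19))/(176 - 23) = (448 + I*√5)/(176 - 23) = (448 + I*√5)/153 = (448 + I*√5)*(1/153) = 448/153 + I*√5/153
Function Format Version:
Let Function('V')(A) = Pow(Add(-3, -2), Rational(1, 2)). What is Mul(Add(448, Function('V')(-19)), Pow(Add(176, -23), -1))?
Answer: Add(Rational(448, 153), Mul(Rational(1, 153), I, Pow(5, Rational(1, 2)))) ≈ Add(2.9281, Mul(0.014615, I))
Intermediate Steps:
Function('V')(A) = Mul(I, Pow(5, Rational(1, 2))) (Function('V')(A) = Pow(-5, Rational(1, 2)) = Mul(I, Pow(5, Rational(1, 2))))
Mul(Add(448, Function('V')(-19)), Pow(Add(176, -23), -1)) = Mul(Add(448, Mul(I, Pow(5, Rational(1, 2)))), Pow(Add(176, -23), -1)) = Mul(Add(448, Mul(I, Pow(5, Rational(1, 2)))), Pow(153, -1)) = Mul(Add(448, Mul(I, Pow(5, Rational(1, 2)))), Rational(1, 153)) = Add(Rational(448, 153), Mul(Rational(1, 153), I, Pow(5, Rational(1, 2))))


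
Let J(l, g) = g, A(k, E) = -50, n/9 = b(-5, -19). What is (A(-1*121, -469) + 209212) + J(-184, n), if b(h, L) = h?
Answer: 209117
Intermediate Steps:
n = -45 (n = 9*(-5) = -45)
(A(-1*121, -469) + 209212) + J(-184, n) = (-50 + 209212) - 45 = 209162 - 45 = 209117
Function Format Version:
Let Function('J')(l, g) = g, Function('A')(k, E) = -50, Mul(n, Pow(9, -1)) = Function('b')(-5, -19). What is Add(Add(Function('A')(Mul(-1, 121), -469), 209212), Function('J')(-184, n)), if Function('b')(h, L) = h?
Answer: 209117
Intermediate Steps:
n = -45 (n = Mul(9, -5) = -45)
Add(Add(Function('A')(Mul(-1, 121), -469), 209212), Function('J')(-184, n)) = Add(Add(-50, 209212), -45) = Add(209162, -45) = 209117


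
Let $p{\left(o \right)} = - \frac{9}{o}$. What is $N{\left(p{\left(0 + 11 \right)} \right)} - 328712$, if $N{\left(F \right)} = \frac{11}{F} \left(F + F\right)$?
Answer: $-328690$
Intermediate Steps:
$N{\left(F \right)} = 22$ ($N{\left(F \right)} = \frac{11}{F} 2 F = 22$)
$N{\left(p{\left(0 + 11 \right)} \right)} - 328712 = 22 - 328712 = -328690$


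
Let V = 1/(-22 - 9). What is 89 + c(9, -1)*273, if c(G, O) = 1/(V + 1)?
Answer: 3711/10 ≈ 371.10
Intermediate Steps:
V = -1/31 (V = 1/(-31) = -1/31 ≈ -0.032258)
c(G, O) = 31/30 (c(G, O) = 1/(-1/31 + 1) = 1/(30/31) = 31/30)
89 + c(9, -1)*273 = 89 + (31/30)*273 = 89 + 2821/10 = 3711/10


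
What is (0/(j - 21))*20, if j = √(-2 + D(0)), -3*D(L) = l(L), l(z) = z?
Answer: 0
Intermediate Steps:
D(L) = -L/3
j = I*√2 (j = √(-2 - ⅓*0) = √(-2 + 0) = √(-2) = I*√2 ≈ 1.4142*I)
(0/(j - 21))*20 = (0/(I*√2 - 21))*20 = (0/(-21 + I*√2))*20 = 0*20 = 0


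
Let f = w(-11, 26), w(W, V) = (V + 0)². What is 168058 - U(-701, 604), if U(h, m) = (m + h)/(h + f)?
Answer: 4201353/25 ≈ 1.6805e+5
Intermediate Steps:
w(W, V) = V²
f = 676 (f = 26² = 676)
U(h, m) = (h + m)/(676 + h) (U(h, m) = (m + h)/(h + 676) = (h + m)/(676 + h))
168058 - U(-701, 604) = 168058 - (-701 + 604)/(676 - 701) = 168058 - (-97)/(-25) = 168058 - (-1)*(-97)/25 = 168058 - 1*97/25 = 168058 - 97/25 = 4201353/25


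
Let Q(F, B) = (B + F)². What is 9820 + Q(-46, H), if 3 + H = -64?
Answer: 22589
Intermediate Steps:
H = -67 (H = -3 - 64 = -67)
9820 + Q(-46, H) = 9820 + (-67 - 46)² = 9820 + (-113)² = 9820 + 12769 = 22589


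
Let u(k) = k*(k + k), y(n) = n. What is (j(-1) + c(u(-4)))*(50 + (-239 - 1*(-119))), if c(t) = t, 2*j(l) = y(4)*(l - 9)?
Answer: -840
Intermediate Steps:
j(l) = -18 + 2*l (j(l) = (4*(l - 9))/2 = (4*(-9 + l))/2 = (-36 + 4*l)/2 = -18 + 2*l)
u(k) = 2*k² (u(k) = k*(2*k) = 2*k²)
(j(-1) + c(u(-4)))*(50 + (-239 - 1*(-119))) = ((-18 + 2*(-1)) + 2*(-4)²)*(50 + (-239 - 1*(-119))) = ((-18 - 2) + 2*16)*(50 + (-239 + 119)) = (-20 + 32)*(50 - 120) = 12*(-70) = -840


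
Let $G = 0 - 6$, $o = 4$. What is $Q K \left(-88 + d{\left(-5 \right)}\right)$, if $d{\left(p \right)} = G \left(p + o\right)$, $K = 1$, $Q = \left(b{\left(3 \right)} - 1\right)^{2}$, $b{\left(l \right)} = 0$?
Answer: $-82$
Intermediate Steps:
$G = -6$
$Q = 1$ ($Q = \left(0 - 1\right)^{2} = \left(-1\right)^{2} = 1$)
$d{\left(p \right)} = -24 - 6 p$ ($d{\left(p \right)} = - 6 \left(p + 4\right) = - 6 \left(4 + p\right) = -24 - 6 p$)
$Q K \left(-88 + d{\left(-5 \right)}\right) = 1 \cdot 1 \left(-88 - -6\right) = 1 \left(-88 + \left(-24 + 30\right)\right) = 1 \left(-88 + 6\right) = 1 \left(-82\right) = -82$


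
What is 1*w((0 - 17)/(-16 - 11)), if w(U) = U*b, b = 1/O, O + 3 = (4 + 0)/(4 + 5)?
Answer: -17/69 ≈ -0.24638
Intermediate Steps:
O = -23/9 (O = -3 + (4 + 0)/(4 + 5) = -3 + 4/9 = -23/9 ≈ -2.5556)
b = -9/23 (b = 1/(-23/9) = -9/23 ≈ -0.39130)
w(U) = -9*U/23 (w(U) = U*(-9/23) = -9*U/23)
1*w((0 - 17)/(-16 - 11)) = 1*(-9*(0 - 17)/(23*(-16 - 11))) = 1*(-(-153)/(23*(-27))) = 1*(-(-153)*(-1)/(23*27)) = 1*(-9/23*17/27) = 1*(-17/69) = -17/69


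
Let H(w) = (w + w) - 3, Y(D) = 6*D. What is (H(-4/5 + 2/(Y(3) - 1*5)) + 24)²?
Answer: 1640961/4225 ≈ 388.39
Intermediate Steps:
H(w) = -3 + 2*w (H(w) = 2*w - 3 = -3 + 2*w)
(H(-4/5 + 2/(Y(3) - 1*5)) + 24)² = ((-3 + 2*(-4/5 + 2/(6*3 - 1*5))) + 24)² = ((-3 + 2*(-4*⅕ + 2/(18 - 5))) + 24)² = ((-3 + 2*(-⅘ + 2/13)) + 24)² = ((-3 + 2*(-42/65)) + 24)² = ((-3 - 84/65) + 24)² = (-279/65 + 24)² = (1281/65)² = 1640961/4225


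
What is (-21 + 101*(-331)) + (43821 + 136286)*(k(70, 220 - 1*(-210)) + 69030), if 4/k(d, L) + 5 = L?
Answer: 5283920642578/425 ≈ 1.2433e+10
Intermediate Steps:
k(d, L) = 4/(-5 + L)
(-21 + 101*(-331)) + (43821 + 136286)*(k(70, 220 - 1*(-210)) + 69030) = (-21 + 101*(-331)) + (43821 + 136286)*(4/(-5 + (220 - 1*(-210))) + 69030) = (-21 - 33431) + 180107*(4/(-5 + (220 + 210)) + 69030) = -33452 + 180107*(4/(-5 + 430) + 69030) = -33452 + 180107*(4/425 + 69030) = -33452 + 180107*(29337754/425) = -33452 + 5283934859678/425 = 5283920642578/425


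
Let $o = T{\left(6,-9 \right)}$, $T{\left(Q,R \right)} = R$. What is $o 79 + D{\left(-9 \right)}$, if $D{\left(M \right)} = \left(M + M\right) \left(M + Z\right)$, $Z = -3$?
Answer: $-495$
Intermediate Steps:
$D{\left(M \right)} = 2 M \left(-3 + M\right)$ ($D{\left(M \right)} = \left(M + M\right) \left(M - 3\right) = 2 M \left(-3 + M\right)$)
$o = -9$
$o 79 + D{\left(-9 \right)} = \left(-9\right) 79 + 2 \left(-9\right) \left(-3 - 9\right) = -711 + 2 \left(-9\right) \left(-12\right) = -711 + 216 = -495$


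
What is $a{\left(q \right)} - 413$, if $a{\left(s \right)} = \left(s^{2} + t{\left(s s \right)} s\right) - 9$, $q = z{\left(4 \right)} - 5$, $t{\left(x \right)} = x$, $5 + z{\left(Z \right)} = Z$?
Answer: $-602$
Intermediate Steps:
$z{\left(Z \right)} = -5 + Z$
$q = -6$ ($q = \left(-5 + 4\right) - 5 = -1 - 5 = -6$)
$a{\left(s \right)} = -9 + s^{2} + s^{3}$ ($a{\left(s \right)} = \left(s^{2} + s s s\right) - 9 = \left(s^{2} + s^{2} s\right) - 9 = \left(s^{2} + s^{3}\right) - 9 = -9 + s^{2} + s^{3}$)
$a{\left(q \right)} - 413 = \left(-9 + \left(-6\right)^{2} + \left(-6\right)^{3}\right) - 413 = \left(-9 + 36 - 216\right) - 413 = -189 - 413 = -602$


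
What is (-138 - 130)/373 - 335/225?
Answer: -37051/16785 ≈ -2.2074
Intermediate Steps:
(-138 - 130)/373 - 335/225 = -268*1/373 - 335*1/225 = -268/373 - 67/45 = -37051/16785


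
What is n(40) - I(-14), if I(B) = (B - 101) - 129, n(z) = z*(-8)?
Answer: -76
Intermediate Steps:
n(z) = -8*z
I(B) = -230 + B (I(B) = (-101 + B) - 129 = -230 + B)
n(40) - I(-14) = -8*40 - (-230 - 14) = -320 - 1*(-244) = -320 + 244 = -76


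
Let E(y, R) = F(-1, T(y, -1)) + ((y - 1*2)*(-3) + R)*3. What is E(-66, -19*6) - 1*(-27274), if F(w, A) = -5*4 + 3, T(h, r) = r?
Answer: 27527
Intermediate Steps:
F(w, A) = -17 (F(w, A) = -20 + 3 = -17)
E(y, R) = 1 - 9*y + 3*R (E(y, R) = -17 + ((y - 1*2)*(-3) + R)*3 = -17 + ((y - 2)*(-3) + R)*3 = -17 + ((-2 + y)*(-3) + R)*3 = -17 + ((6 - 3*y) + R)*3 = -17 + (6 + R - 3*y)*3 = -17 + (18 - 9*y + 3*R) = 1 - 9*y + 3*R)
E(-66, -19*6) - 1*(-27274) = (1 - 9*(-66) + 3*(-19*6)) - 1*(-27274) = (1 + 594 + 3*(-114)) + 27274 = (1 + 594 - 342) + 27274 = 253 + 27274 = 27527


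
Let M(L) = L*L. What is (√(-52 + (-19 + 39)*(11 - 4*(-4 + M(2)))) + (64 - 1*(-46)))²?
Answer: 12268 + 440*√42 ≈ 15120.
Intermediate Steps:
M(L) = L²
(√(-52 + (-19 + 39)*(11 - 4*(-4 + M(2)))) + (64 - 1*(-46)))² = (√(-52 + (-19 + 39)*(11 - 4*(-4 + 2²))) + (64 - 1*(-46)))² = (√(-52 + 20*(11 - 4*(-4 + 4))) + (64 + 46))² = (√(-52 + 20*(11 - 4*0)) + 110)² = (√(-52 + 20*(11 + 0)) + 110)² = (√(-52 + 20*11) + 110)² = (√(-52 + 220) + 110)² = (√168 + 110)² = (2*√42 + 110)² = (110 + 2*√42)²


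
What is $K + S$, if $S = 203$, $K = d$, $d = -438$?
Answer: $-235$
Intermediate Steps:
$K = -438$
$K + S = -438 + 203 = -235$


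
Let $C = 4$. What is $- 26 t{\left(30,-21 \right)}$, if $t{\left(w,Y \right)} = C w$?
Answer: $-3120$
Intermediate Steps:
$t{\left(w,Y \right)} = 4 w$
$- 26 t{\left(30,-21 \right)} = - 26 \cdot 4 \cdot 30 = \left(-26\right) 120 = -3120$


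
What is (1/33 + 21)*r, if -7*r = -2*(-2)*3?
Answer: -2776/77 ≈ -36.052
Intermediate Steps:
r = -12/7 (r = -(-2*(-2))*3/7 = -4*3/7 = -⅐*12 = -12/7 ≈ -1.7143)
(1/33 + 21)*r = (1/33 + 21)*(-12/7) = (694/33)*(-12/7) = -2776/77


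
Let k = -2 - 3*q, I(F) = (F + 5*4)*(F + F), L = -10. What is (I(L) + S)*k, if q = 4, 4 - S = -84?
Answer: 1568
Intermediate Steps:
S = 88 (S = 4 - 1*(-84) = 4 + 84 = 88)
I(F) = 2*F*(20 + F) (I(F) = (F + 20)*(2*F) = (20 + F)*(2*F) = 2*F*(20 + F))
k = -14 (k = -2 - 3*4 = -2 - 12 = -14)
(I(L) + S)*k = (2*(-10)*(20 - 10) + 88)*(-14) = (2*(-10)*10 + 88)*(-14) = (-200 + 88)*(-14) = -112*(-14) = 1568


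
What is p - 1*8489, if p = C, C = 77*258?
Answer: 11377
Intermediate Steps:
C = 19866
p = 19866
p - 1*8489 = 19866 - 1*8489 = 19866 - 8489 = 11377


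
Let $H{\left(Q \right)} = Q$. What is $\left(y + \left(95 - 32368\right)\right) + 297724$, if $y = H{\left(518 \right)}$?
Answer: $265969$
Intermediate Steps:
$y = 518$
$\left(y + \left(95 - 32368\right)\right) + 297724 = \left(518 + \left(95 - 32368\right)\right) + 297724 = \left(518 - 32273\right) + 297724 = -31755 + 297724 = 265969$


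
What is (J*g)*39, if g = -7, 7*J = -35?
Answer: 1365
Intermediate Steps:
J = -5 (J = (1/7)*(-35) = -5)
(J*g)*39 = -5*(-7)*39 = 35*39 = 1365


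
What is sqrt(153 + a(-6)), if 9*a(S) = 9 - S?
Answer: 4*sqrt(87)/3 ≈ 12.437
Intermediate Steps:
a(S) = 1 - S/9 (a(S) = (9 - S)/9 = 1 - S/9)
sqrt(153 + a(-6)) = sqrt(153 + (1 - 1/9*(-6))) = sqrt(153 + (1 + 2/3)) = sqrt(153 + 5/3) = sqrt(464/3) = 4*sqrt(87)/3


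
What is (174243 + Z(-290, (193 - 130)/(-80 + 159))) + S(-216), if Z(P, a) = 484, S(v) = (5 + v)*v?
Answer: 220303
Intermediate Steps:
S(v) = v*(5 + v)
(174243 + Z(-290, (193 - 130)/(-80 + 159))) + S(-216) = (174243 + 484) - 216*(5 - 216) = 174727 - 216*(-211) = 174727 + 45576 = 220303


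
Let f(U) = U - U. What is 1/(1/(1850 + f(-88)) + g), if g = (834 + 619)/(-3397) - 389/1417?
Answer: -8905065650/6248804351 ≈ -1.4251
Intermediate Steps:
f(U) = 0
g = -3380334/4813549 (g = 1453*(-1/3397) - 389*1/1417 = -1453/3397 - 389/1417 = -3380334/4813549 ≈ -0.70225)
1/(1/(1850 + f(-88)) + g) = 1/(1/(1850 + 0) - 3380334/4813549) = 1/(1/1850 - 3380334/4813549) = 1/(-6248804351/8905065650) = -8905065650/6248804351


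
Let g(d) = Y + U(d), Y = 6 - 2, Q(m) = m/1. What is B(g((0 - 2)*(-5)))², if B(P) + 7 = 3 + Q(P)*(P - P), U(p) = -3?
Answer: 16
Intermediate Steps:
Q(m) = m (Q(m) = m*1 = m)
Y = 4
g(d) = 1 (g(d) = 4 - 3 = 1)
B(P) = -4 (B(P) = -7 + (3 + P*(P - P)) = -7 + (3 + P*0) = -7 + (3 + 0) = -7 + 3 = -4)
B(g((0 - 2)*(-5)))² = (-4)² = 16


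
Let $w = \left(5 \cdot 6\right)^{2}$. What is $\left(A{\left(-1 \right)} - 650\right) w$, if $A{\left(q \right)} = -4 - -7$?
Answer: $-582300$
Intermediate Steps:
$A{\left(q \right)} = 3$ ($A{\left(q \right)} = -4 + 7 = 3$)
$w = 900$ ($w = 30^{2} = 900$)
$\left(A{\left(-1 \right)} - 650\right) w = \left(3 - 650\right) 900 = \left(-647\right) 900 = -582300$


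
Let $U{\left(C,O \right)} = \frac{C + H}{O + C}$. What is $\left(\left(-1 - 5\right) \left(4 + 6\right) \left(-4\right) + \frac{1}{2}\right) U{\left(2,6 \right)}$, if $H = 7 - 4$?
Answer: $\frac{2405}{16} \approx 150.31$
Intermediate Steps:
$H = 3$ ($H = 7 - 4 = 3$)
$U{\left(C,O \right)} = \frac{3 + C}{C + O}$ ($U{\left(C,O \right)} = \frac{C + 3}{O + C} = \frac{3 + C}{C + O}$)
$\left(\left(-1 - 5\right) \left(4 + 6\right) \left(-4\right) + \frac{1}{2}\right) U{\left(2,6 \right)} = \left(\left(-1 - 5\right) \left(4 + 6\right) \left(-4\right) + \frac{1}{2}\right) \frac{3 + 2}{2 + 6} = \left(\left(-6\right) 10 \left(-4\right) + \frac{1}{2}\right) \frac{1}{8} \cdot 5 = \left(\left(-60\right) \left(-4\right) + \frac{1}{2}\right) \frac{1}{8} \cdot 5 = \left(240 + \frac{1}{2}\right) \frac{5}{8} = \frac{481}{2} \cdot \frac{5}{8} = \frac{2405}{16}$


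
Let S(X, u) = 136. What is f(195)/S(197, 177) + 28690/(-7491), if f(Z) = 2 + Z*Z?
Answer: 280958417/1018776 ≈ 275.78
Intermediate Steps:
f(Z) = 2 + Z²
f(195)/S(197, 177) + 28690/(-7491) = (2 + 195²)/136 + 28690/(-7491) = (2 + 38025)*(1/136) + 28690*(-1/7491) = 38027*(1/136) - 28690/7491 = 38027/136 - 28690/7491 = 280958417/1018776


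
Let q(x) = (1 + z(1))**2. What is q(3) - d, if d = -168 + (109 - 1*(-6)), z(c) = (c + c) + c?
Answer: 69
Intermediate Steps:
z(c) = 3*c (z(c) = 2*c + c = 3*c)
d = -53 (d = -168 + (109 + 6) = -168 + 115 = -53)
q(x) = 16 (q(x) = (1 + 3*1)**2 = (1 + 3)**2 = 4**2 = 16)
q(3) - d = 16 - 1*(-53) = 16 + 53 = 69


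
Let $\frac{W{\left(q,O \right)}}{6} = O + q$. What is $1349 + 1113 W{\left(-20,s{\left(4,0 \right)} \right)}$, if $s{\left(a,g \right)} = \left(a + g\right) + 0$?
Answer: $-105499$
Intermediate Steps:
$s{\left(a,g \right)} = a + g$
$W{\left(q,O \right)} = 6 O + 6 q$ ($W{\left(q,O \right)} = 6 \left(O + q\right) = 6 O + 6 q$)
$1349 + 1113 W{\left(-20,s{\left(4,0 \right)} \right)} = 1349 + 1113 \left(6 \left(4 + 0\right) + 6 \left(-20\right)\right) = 1349 + 1113 \left(6 \cdot 4 - 120\right) = 1349 + 1113 \left(24 - 120\right) = 1349 + 1113 \left(-96\right) = 1349 - 106848 = -105499$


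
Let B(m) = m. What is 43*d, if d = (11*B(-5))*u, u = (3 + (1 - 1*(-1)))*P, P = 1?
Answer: -11825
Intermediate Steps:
u = 5 (u = (3 + (1 - 1*(-1)))*1 = (3 + (1 + 1))*1 = (3 + 2)*1 = 5*1 = 5)
d = -275 (d = (11*(-5))*5 = -55*5 = -275)
43*d = 43*(-275) = -11825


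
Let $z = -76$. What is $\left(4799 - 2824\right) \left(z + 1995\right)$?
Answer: $3790025$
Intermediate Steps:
$\left(4799 - 2824\right) \left(z + 1995\right) = \left(4799 - 2824\right) \left(-76 + 1995\right) = 1975 \cdot 1919 = 3790025$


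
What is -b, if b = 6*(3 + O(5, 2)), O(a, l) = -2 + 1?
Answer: -12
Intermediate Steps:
O(a, l) = -1
b = 12 (b = 6*(3 - 1) = 6*2 = 12)
-b = -1*12 = -12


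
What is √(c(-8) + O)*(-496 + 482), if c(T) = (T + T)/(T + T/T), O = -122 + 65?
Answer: -2*I*√2681 ≈ -103.56*I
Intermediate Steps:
O = -57
c(T) = 2*T/(1 + T) (c(T) = (2*T)/(T + 1) = (2*T)/(1 + T) = 2*T/(1 + T))
√(c(-8) + O)*(-496 + 482) = √(2*(-8)/(1 - 8) - 57)*(-496 + 482) = √(2*(-8)/(-7) - 57)*(-14) = √(2*(-8)*(-⅐) - 57)*(-14) = √(16/7 - 57)*(-14) = √(-383/7)*(-14) = (I*√2681/7)*(-14) = -2*I*√2681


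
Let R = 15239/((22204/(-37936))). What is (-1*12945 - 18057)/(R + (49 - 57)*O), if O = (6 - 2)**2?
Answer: 12292293/10374086 ≈ 1.1849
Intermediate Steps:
O = 16 (O = 4**2 = 16)
R = -20646668/793 (R = 15239/((22204*(-1/37936))) = 15239/(-5551/9484) = 15239*(-9484/5551) = -20646668/793 ≈ -26036.)
(-1*12945 - 18057)/(R + (49 - 57)*O) = (-1*12945 - 18057)/(-20646668/793 + (49 - 57)*16) = (-12945 - 18057)/(-20646668/793 - 8*16) = -31002/(-20646668/793 - 128) = -31002/(-20748172/793) = -31002*(-793/20748172) = 12292293/10374086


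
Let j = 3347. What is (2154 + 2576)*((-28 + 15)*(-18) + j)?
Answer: 16938130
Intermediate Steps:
(2154 + 2576)*((-28 + 15)*(-18) + j) = (2154 + 2576)*((-28 + 15)*(-18) + 3347) = 4730*(-13*(-18) + 3347) = 4730*(234 + 3347) = 4730*3581 = 16938130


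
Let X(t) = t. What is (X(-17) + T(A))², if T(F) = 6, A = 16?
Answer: 121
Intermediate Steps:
(X(-17) + T(A))² = (-17 + 6)² = (-11)² = 121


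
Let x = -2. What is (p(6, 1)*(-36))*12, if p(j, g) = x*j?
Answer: 5184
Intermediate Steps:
p(j, g) = -2*j
(p(6, 1)*(-36))*12 = (-2*6*(-36))*12 = -12*(-36)*12 = 432*12 = 5184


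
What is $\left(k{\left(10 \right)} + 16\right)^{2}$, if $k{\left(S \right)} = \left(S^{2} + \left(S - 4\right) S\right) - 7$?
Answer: $28561$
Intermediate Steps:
$k{\left(S \right)} = -7 + S^{2} + S \left(-4 + S\right)$ ($k{\left(S \right)} = \left(S^{2} + \left(-4 + S\right) S\right) - 7 = \left(S^{2} + S \left(-4 + S\right)\right) - 7 = -7 + S^{2} + S \left(-4 + S\right)$)
$\left(k{\left(10 \right)} + 16\right)^{2} = \left(\left(-7 - 40 + 2 \cdot 10^{2}\right) + 16\right)^{2} = \left(\left(-7 - 40 + 2 \cdot 100\right) + 16\right)^{2} = \left(\left(-7 - 40 + 200\right) + 16\right)^{2} = \left(153 + 16\right)^{2} = 169^{2} = 28561$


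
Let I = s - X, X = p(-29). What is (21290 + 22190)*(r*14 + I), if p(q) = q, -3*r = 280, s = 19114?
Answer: 2326571320/3 ≈ 7.7552e+8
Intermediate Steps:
r = -280/3 (r = -1/3*280 = -280/3 ≈ -93.333)
X = -29
I = 19143 (I = 19114 - 1*(-29) = 19114 + 29 = 19143)
(21290 + 22190)*(r*14 + I) = (21290 + 22190)*(-280/3*14 + 19143) = 43480*(-3920/3 + 19143) = 43480*(53509/3) = 2326571320/3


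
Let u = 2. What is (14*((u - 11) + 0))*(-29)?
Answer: 3654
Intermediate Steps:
(14*((u - 11) + 0))*(-29) = (14*((2 - 11) + 0))*(-29) = (14*(-9 + 0))*(-29) = (14*(-9))*(-29) = -126*(-29) = 3654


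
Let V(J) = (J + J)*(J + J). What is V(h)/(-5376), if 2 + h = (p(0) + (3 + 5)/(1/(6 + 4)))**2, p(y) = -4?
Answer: -8334769/336 ≈ -24806.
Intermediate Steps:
h = 5774 (h = -2 + (-4 + (3 + 5)/(1/(6 + 4)))**2 = -2 + (-4 + 8/(1/10))**2 = -2 + (-4 + 8*10)**2 = -2 + (-4 + 80)**2 = -2 + 76**2 = -2 + 5776 = 5774)
V(J) = 4*J**2 (V(J) = (2*J)*(2*J) = 4*J**2)
V(h)/(-5376) = (4*5774**2)/(-5376) = (4*33339076)*(-1/5376) = 133356304*(-1/5376) = -8334769/336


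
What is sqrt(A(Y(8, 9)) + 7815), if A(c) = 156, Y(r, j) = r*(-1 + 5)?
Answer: sqrt(7971) ≈ 89.281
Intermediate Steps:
Y(r, j) = 4*r (Y(r, j) = r*4 = 4*r)
sqrt(A(Y(8, 9)) + 7815) = sqrt(156 + 7815) = sqrt(7971)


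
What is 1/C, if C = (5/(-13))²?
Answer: 169/25 ≈ 6.7600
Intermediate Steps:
C = 25/169 (C = (5*(-1/13))² = (-5/13)² = 25/169 ≈ 0.14793)
1/C = 1/(25/169) = 169/25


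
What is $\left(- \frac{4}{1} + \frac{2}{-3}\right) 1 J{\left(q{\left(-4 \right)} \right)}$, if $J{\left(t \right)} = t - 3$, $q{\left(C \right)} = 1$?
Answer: $\frac{28}{3} \approx 9.3333$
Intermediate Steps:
$J{\left(t \right)} = -3 + t$
$\left(- \frac{4}{1} + \frac{2}{-3}\right) 1 J{\left(q{\left(-4 \right)} \right)} = \left(- \frac{4}{1} + \frac{2}{-3}\right) 1 \left(-3 + 1\right) = \left(\left(-4\right) 1 + 2 \left(- \frac{1}{3}\right)\right) 1 \left(-2\right) = \left(-4 - \frac{2}{3}\right) 1 \left(-2\right) = \left(- \frac{14}{3}\right) 1 \left(-2\right) = \left(- \frac{14}{3}\right) \left(-2\right) = \frac{28}{3}$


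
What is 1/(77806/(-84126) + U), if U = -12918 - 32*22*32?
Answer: -42063/1491004001 ≈ -2.8211e-5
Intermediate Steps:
U = -35446 (U = -12918 - 704*32 = -12918 - 1*22528 = -12918 - 22528 = -35446)
1/(77806/(-84126) + U) = 1/(77806/(-84126) - 35446) = 1/(77806*(-1/84126) - 35446) = 1/(-38903/42063 - 35446) = 1/(-1491004001/42063) = -42063/1491004001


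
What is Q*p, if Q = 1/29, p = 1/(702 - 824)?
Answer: -1/3538 ≈ -0.00028265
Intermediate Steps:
p = -1/122 (p = 1/(-122) = -1/122 ≈ -0.0081967)
Q = 1/29 ≈ 0.034483
Q*p = (1/29)*(-1/122) = -1/3538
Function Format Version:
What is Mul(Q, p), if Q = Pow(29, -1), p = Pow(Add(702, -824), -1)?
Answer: Rational(-1, 3538) ≈ -0.00028265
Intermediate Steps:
p = Rational(-1, 122) (p = Pow(-122, -1) = Rational(-1, 122) ≈ -0.0081967)
Q = Rational(1, 29) ≈ 0.034483
Mul(Q, p) = Mul(Rational(1, 29), Rational(-1, 122)) = Rational(-1, 3538)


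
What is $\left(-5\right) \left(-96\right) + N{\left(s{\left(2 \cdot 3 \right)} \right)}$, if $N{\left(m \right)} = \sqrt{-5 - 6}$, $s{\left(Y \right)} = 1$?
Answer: $480 + i \sqrt{11} \approx 480.0 + 3.3166 i$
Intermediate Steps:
$N{\left(m \right)} = i \sqrt{11}$ ($N{\left(m \right)} = \sqrt{-11} = i \sqrt{11}$)
$\left(-5\right) \left(-96\right) + N{\left(s{\left(2 \cdot 3 \right)} \right)} = \left(-5\right) \left(-96\right) + i \sqrt{11} = 480 + i \sqrt{11}$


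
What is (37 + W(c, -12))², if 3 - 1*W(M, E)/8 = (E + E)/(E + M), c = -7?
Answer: 935089/361 ≈ 2590.3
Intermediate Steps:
W(M, E) = 24 - 16*E/(E + M) (W(M, E) = 24 - 8*(E + E)/(E + M) = 24 - 8*2*E/(E + M) = 24 - 16*E/(E + M))
(37 + W(c, -12))² = (37 + 8*(-12 + 3*(-7))/(-12 - 7))² = (37 + 8*(-12 - 21)/(-19))² = (37 + 8*(-1/19)*(-33))² = (37 + 264/19)² = (967/19)² = 935089/361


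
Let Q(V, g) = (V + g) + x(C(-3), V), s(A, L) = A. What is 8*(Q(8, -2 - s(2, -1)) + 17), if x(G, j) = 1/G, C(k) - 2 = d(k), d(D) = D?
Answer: 160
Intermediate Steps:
C(k) = 2 + k
Q(V, g) = -1 + V + g (Q(V, g) = (V + g) + 1/(2 - 3) = (V + g) + 1/(-1) = (V + g) - 1 = -1 + V + g)
8*(Q(8, -2 - s(2, -1)) + 17) = 8*((-1 + 8 + (-2 - 1*2)) + 17) = 8*((-1 + 8 + (-2 - 2)) + 17) = 8*((-1 + 8 - 4) + 17) = 8*(3 + 17) = 8*20 = 160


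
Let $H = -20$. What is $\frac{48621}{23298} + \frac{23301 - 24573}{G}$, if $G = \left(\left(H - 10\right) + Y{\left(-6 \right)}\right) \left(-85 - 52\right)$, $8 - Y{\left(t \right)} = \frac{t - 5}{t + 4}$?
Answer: $\frac{9305731}{5319710} \approx 1.7493$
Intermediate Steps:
$Y{\left(t \right)} = 8 - \frac{-5 + t}{4 + t}$ ($Y{\left(t \right)} = 8 - \frac{t - 5}{t + 4} = 8 - \frac{-5 + t}{4 + t}$)
$G = \frac{7535}{2}$ ($G = \left(\left(-20 - 10\right) + \frac{37 + 7 \left(-6\right)}{4 - 6}\right) \left(-85 - 52\right) = \left(-30 + \frac{37 - 42}{-2}\right) \left(-137\right) = \left(-30 - - \frac{5}{2}\right) \left(-137\right) = \left(-30 + \frac{5}{2}\right) \left(-137\right) = \left(- \frac{55}{2}\right) \left(-137\right) = \frac{7535}{2} \approx 3767.5$)
$\frac{48621}{23298} + \frac{23301 - 24573}{G} = \frac{48621}{23298} + \frac{23301 - 24573}{\frac{7535}{2}} = 48621 \cdot \frac{1}{23298} - \frac{2544}{7535} = \frac{16207}{7766} - \frac{2544}{7535} = \frac{9305731}{5319710}$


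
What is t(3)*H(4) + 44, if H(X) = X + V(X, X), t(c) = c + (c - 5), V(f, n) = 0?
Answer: 48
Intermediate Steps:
t(c) = -5 + 2*c (t(c) = c + (-5 + c) = -5 + 2*c)
H(X) = X (H(X) = X + 0 = X)
t(3)*H(4) + 44 = (-5 + 2*3)*4 + 44 = (-5 + 6)*4 + 44 = 1*4 + 44 = 4 + 44 = 48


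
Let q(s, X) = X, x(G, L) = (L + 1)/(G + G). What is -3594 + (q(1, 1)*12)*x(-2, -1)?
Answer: -3594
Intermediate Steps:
x(G, L) = (1 + L)/(2*G) (x(G, L) = (1 + L)/((2*G)) = (1 + L)*(1/(2*G)) = (1 + L)/(2*G))
-3594 + (q(1, 1)*12)*x(-2, -1) = -3594 + (1*12)*((½)*(1 - 1)/(-2)) = -3594 + 12*((½)*(-½)*0) = -3594 + 12*0 = -3594 + 0 = -3594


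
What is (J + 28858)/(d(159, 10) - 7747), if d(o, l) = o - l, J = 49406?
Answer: -39132/3799 ≈ -10.301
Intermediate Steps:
(J + 28858)/(d(159, 10) - 7747) = (49406 + 28858)/((159 - 1*10) - 7747) = 78264/((159 - 10) - 7747) = 78264/(149 - 7747) = 78264/(-7598) = 78264*(-1/7598) = -39132/3799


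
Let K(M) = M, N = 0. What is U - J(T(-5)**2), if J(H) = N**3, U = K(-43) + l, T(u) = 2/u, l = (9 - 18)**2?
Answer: 38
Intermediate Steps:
l = 81 (l = (-9)**2 = 81)
U = 38 (U = -43 + 81 = 38)
J(H) = 0 (J(H) = 0**3 = 0)
U - J(T(-5)**2) = 38 - 1*0 = 38 + 0 = 38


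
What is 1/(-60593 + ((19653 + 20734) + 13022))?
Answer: -1/7184 ≈ -0.00013920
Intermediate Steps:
1/(-60593 + ((19653 + 20734) + 13022)) = 1/(-60593 + (40387 + 13022)) = 1/(-60593 + 53409) = 1/(-7184) = -1/7184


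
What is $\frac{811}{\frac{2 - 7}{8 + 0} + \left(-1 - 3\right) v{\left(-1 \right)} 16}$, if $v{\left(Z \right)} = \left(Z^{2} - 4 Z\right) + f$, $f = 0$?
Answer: $- \frac{6488}{2565} \approx -2.5294$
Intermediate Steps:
$v{\left(Z \right)} = Z^{2} - 4 Z$ ($v{\left(Z \right)} = \left(Z^{2} - 4 Z\right) + 0 = Z^{2} - 4 Z$)
$\frac{811}{\frac{2 - 7}{8 + 0} + \left(-1 - 3\right) v{\left(-1 \right)} 16} = \frac{811}{\frac{2 - 7}{8 + 0} + \left(-1 - 3\right) \left(- (-4 - 1)\right) 16} = \frac{811}{- \frac{5}{8} + - 4 \left(\left(-1\right) \left(-5\right)\right) 16} = \frac{811}{\left(-5\right) \frac{1}{8} + \left(-4\right) 5 \cdot 16} = \frac{811}{- \frac{5}{8} - 320} = \frac{811}{- \frac{2565}{8}} = 811 \left(- \frac{8}{2565}\right) = - \frac{6488}{2565}$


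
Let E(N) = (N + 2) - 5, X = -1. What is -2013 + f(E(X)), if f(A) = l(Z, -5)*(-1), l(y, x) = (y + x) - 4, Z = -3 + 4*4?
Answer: -2017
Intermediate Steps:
Z = 13 (Z = -3 + 16 = 13)
l(y, x) = -4 + x + y (l(y, x) = (x + y) - 4 = -4 + x + y)
E(N) = -3 + N (E(N) = (2 + N) - 5 = -3 + N)
f(A) = -4 (f(A) = (-4 - 5 + 13)*(-1) = 4*(-1) = -4)
-2013 + f(E(X)) = -2013 - 4 = -2017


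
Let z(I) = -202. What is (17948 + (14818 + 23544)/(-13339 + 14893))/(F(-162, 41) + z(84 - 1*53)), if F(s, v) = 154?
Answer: -13964777/37296 ≈ -374.43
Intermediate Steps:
(17948 + (14818 + 23544)/(-13339 + 14893))/(F(-162, 41) + z(84 - 1*53)) = (17948 + (14818 + 23544)/(-13339 + 14893))/(154 - 202) = (17948 + 38362/1554)/(-48) = (17948 + 38362*(1/1554))*(-1/48) = (17948 + 19181/777)*(-1/48) = (13964777/777)*(-1/48) = -13964777/37296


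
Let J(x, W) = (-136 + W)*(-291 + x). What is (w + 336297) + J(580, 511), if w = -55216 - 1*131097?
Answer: 258359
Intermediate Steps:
w = -186313 (w = -55216 - 131097 = -186313)
J(x, W) = (-291 + x)*(-136 + W)
(w + 336297) + J(580, 511) = (-186313 + 336297) + (39576 - 291*511 - 136*580 + 511*580) = 149984 + (39576 - 148701 - 78880 + 296380) = 149984 + 108375 = 258359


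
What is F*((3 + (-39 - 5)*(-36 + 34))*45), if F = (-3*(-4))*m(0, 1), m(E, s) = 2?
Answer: 98280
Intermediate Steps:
F = 24 (F = -3*(-4)*2 = 12*2 = 24)
F*((3 + (-39 - 5)*(-36 + 34))*45) = 24*((3 + (-39 - 5)*(-36 + 34))*45) = 24*((3 - 44*(-2))*45) = 24*((3 + 88)*45) = 24*(91*45) = 24*4095 = 98280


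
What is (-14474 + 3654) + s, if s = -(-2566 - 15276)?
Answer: 7022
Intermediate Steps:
s = 17842 (s = -1*(-17842) = 17842)
(-14474 + 3654) + s = (-14474 + 3654) + 17842 = -10820 + 17842 = 7022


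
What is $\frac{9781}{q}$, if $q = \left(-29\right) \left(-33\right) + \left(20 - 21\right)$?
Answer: $\frac{9781}{956} \approx 10.231$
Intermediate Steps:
$q = 956$ ($q = 957 - 1 = 956$)
$\frac{9781}{q} = \frac{9781}{956}$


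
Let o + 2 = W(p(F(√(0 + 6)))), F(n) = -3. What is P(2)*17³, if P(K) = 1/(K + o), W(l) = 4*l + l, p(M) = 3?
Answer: 4913/15 ≈ 327.53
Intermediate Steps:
W(l) = 5*l
o = 13 (o = -2 + 5*3 = -2 + 15 = 13)
P(K) = 1/(13 + K) (P(K) = 1/(K + 13) = 1/(13 + K))
P(2)*17³ = 17³/(13 + 2) = 4913/15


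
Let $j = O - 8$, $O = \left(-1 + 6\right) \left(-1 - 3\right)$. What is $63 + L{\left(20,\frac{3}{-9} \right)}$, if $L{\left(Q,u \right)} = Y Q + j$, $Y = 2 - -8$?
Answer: $235$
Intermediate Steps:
$Y = 10$ ($Y = 2 + 8 = 10$)
$O = -20$ ($O = 5 \left(-4\right) = -20$)
$j = -28$ ($j = -20 - 8 = -28$)
$L{\left(Q,u \right)} = -28 + 10 Q$ ($L{\left(Q,u \right)} = 10 Q - 28 = -28 + 10 Q$)
$63 + L{\left(20,\frac{3}{-9} \right)} = 63 + \left(-28 + 10 \cdot 20\right) = 63 + \left(-28 + 200\right) = 63 + 172 = 235$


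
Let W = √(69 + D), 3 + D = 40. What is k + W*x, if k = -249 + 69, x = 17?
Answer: -180 + 17*√106 ≈ -4.9743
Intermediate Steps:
D = 37 (D = -3 + 40 = 37)
W = √106 (W = √(69 + 37) = √106 ≈ 10.296)
k = -180
k + W*x = -180 + √106*17 = -180 + 17*√106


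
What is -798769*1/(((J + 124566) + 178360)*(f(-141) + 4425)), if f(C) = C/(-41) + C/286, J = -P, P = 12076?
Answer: -4683182647/7550770665375 ≈ -0.00062023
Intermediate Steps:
J = -12076 (J = -1*12076 = -12076)
f(C) = -245*C/11726 (f(C) = C*(-1/41) + C*(1/286) = -C/41 + C/286 = -245*C/11726)
-798769*1/(((J + 124566) + 178360)*(f(-141) + 4425)) = -798769*1/((-245/11726*(-141) + 4425)*((-12076 + 124566) + 178360)) = -798769*1/((112490 + 178360)*(34545/11726 + 4425)) = -798769/(290850*(51922095/11726)) = -798769/7550770665375/5863 = -798769*5863/7550770665375 = -4683182647/7550770665375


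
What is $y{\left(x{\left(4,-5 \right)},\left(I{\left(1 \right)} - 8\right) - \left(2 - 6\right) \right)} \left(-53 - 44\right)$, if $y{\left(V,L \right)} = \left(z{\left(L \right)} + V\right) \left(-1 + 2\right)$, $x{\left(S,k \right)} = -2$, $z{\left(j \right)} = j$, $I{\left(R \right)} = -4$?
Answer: $970$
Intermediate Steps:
$y{\left(V,L \right)} = L + V$ ($y{\left(V,L \right)} = \left(L + V\right) \left(-1 + 2\right) = \left(L + V\right) 1 = L + V$)
$y{\left(x{\left(4,-5 \right)},\left(I{\left(1 \right)} - 8\right) - \left(2 - 6\right) \right)} \left(-53 - 44\right) = \left(\left(\left(-4 - 8\right) - \left(2 - 6\right)\right) - 2\right) \left(-53 - 44\right) = \left(\left(\left(-4 - 8\right) - \left(2 - 6\right)\right) - 2\right) \left(-97\right) = \left(\left(-12 - -4\right) - 2\right) \left(-97\right) = \left(\left(-12 + 4\right) - 2\right) \left(-97\right) = \left(-8 - 2\right) \left(-97\right) = \left(-10\right) \left(-97\right) = 970$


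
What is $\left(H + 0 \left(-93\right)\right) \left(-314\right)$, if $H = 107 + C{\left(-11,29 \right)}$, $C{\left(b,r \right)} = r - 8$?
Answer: $-40192$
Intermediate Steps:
$C{\left(b,r \right)} = -8 + r$
$H = 128$ ($H = 107 + \left(-8 + 29\right) = 107 + 21 = 128$)
$\left(H + 0 \left(-93\right)\right) \left(-314\right) = \left(128 + 0 \left(-93\right)\right) \left(-314\right) = \left(128 + 0\right) \left(-314\right) = 128 \left(-314\right) = -40192$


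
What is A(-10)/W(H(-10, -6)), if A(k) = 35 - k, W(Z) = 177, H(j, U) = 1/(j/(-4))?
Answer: 15/59 ≈ 0.25424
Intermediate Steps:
H(j, U) = -4/j (H(j, U) = 1/(j*(-¼)) = 1/(-j/4) = -4/j)
A(-10)/W(H(-10, -6)) = (35 - 1*(-10))/177 = (35 + 10)*(1/177) = 45*(1/177) = 15/59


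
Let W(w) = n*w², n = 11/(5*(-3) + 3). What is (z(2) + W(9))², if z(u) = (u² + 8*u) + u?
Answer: 43681/16 ≈ 2730.1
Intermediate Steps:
n = -11/12 (n = 11/(-15 + 3) = 11/(-12) = 11*(-1/12) = -11/12 ≈ -0.91667)
W(w) = -11*w²/12
z(u) = u² + 9*u
(z(2) + W(9))² = (2*(9 + 2) - 11/12*9²)² = (2*11 - 11/12*81)² = (22 - 297/4)² = (-209/4)² = 43681/16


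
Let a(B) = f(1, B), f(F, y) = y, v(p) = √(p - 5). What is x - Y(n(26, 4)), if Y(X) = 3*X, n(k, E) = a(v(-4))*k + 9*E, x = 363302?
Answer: 363194 - 234*I ≈ 3.6319e+5 - 234.0*I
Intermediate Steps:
v(p) = √(-5 + p)
a(B) = B
n(k, E) = 9*E + 3*I*k (n(k, E) = √(-5 - 4)*k + 9*E = √(-9)*k + 9*E = (3*I)*k + 9*E = 3*I*k + 9*E = 9*E + 3*I*k)
x - Y(n(26, 4)) = 363302 - 3*(9*4 + 3*I*26) = 363302 - 3*(36 + 78*I) = 363302 - (108 + 234*I) = 363302 + (-108 - 234*I) = 363194 - 234*I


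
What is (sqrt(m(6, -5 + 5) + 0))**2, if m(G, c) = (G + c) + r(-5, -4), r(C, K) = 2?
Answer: 8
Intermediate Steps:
m(G, c) = 2 + G + c (m(G, c) = (G + c) + 2 = 2 + G + c)
(sqrt(m(6, -5 + 5) + 0))**2 = (sqrt((2 + 6 + (-5 + 5)) + 0))**2 = (sqrt((2 + 6 + 0) + 0))**2 = (sqrt(8 + 0))**2 = (sqrt(8))**2 = (2*sqrt(2))**2 = 8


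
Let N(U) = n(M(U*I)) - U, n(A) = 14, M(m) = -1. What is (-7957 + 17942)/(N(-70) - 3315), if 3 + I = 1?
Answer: -9985/3231 ≈ -3.0904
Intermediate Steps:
I = -2 (I = -3 + 1 = -2)
N(U) = 14 - U
(-7957 + 17942)/(N(-70) - 3315) = (-7957 + 17942)/((14 - 1*(-70)) - 3315) = 9985/((14 + 70) - 3315) = 9985/(84 - 3315) = 9985/(-3231) = 9985*(-1/3231) = -9985/3231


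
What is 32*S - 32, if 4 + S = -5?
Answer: -320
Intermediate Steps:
S = -9 (S = -4 - 5 = -9)
32*S - 32 = 32*(-9) - 32 = -288 - 32 = -320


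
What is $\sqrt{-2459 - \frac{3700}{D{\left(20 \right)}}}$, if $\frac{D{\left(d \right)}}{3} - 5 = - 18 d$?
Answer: $\frac{i \sqrt{111404751}}{213} \approx 49.553 i$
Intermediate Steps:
$D{\left(d \right)} = 15 - 54 d$ ($D{\left(d \right)} = 15 + 3 \left(- 18 d\right) = 15 - 54 d$)
$\sqrt{-2459 - \frac{3700}{D{\left(20 \right)}}} = \sqrt{-2459 - \frac{3700}{15 - 1080}} = \sqrt{-2459 - \frac{3700}{-1065}} = \sqrt{-2459 - - \frac{740}{213}} = \sqrt{-2459 + \frac{740}{213}} = \sqrt{- \frac{523027}{213}} = \frac{i \sqrt{111404751}}{213}$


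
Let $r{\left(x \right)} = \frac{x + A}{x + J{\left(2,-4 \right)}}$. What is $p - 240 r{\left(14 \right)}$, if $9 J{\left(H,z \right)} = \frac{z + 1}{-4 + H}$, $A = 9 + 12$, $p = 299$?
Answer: $- \frac{4997}{17} \approx -293.94$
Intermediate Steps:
$A = 21$
$J{\left(H,z \right)} = \frac{1 + z}{9 \left(-4 + H\right)}$ ($J{\left(H,z \right)} = \frac{\left(z + 1\right) \frac{1}{-4 + H}}{9} = \frac{\left(1 + z\right) \frac{1}{-4 + H}}{9} = \frac{\frac{1}{-4 + H} \left(1 + z\right)}{9} = \frac{1 + z}{9 \left(-4 + H\right)}$)
$r{\left(x \right)} = \frac{21 + x}{\frac{1}{6} + x}$ ($r{\left(x \right)} = \frac{x + 21}{x + \frac{1 - 4}{9 \left(-4 + 2\right)}} = \frac{21 + x}{x + \frac{1}{9} \frac{1}{-2} \left(-3\right)} = \frac{21 + x}{x + \frac{1}{9} \left(- \frac{1}{2}\right) \left(-3\right)} = \frac{21 + x}{x + \frac{1}{6}} = \frac{21 + x}{\frac{1}{6} + x}$)
$p - 240 r{\left(14 \right)} = 299 - 240 \frac{6 \left(21 + 14\right)}{1 + 6 \cdot 14} = 299 - 240 \cdot 6 \frac{1}{1 + 84} \cdot 35 = 299 - 240 \cdot 6 \cdot \frac{1}{85} \cdot 35 = 299 - \frac{10080}{17} = - \frac{4997}{17}$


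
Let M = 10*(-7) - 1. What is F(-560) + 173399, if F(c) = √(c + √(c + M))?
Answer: 173399 + √(-560 + I*√631) ≈ 1.734e+5 + 23.67*I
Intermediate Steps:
M = -71 (M = -70 - 1 = -71)
F(c) = √(c + √(-71 + c)) (F(c) = √(c + √(c - 71)) = √(c + √(-71 + c)))
F(-560) + 173399 = √(-560 + √(-71 - 560)) + 173399 = √(-560 + √(-631)) + 173399 = √(-560 + I*√631) + 173399 = 173399 + √(-560 + I*√631)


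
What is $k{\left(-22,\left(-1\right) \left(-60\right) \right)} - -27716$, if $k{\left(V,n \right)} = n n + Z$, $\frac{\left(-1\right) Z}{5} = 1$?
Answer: $31311$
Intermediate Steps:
$Z = -5$ ($Z = \left(-5\right) 1 = -5$)
$k{\left(V,n \right)} = -5 + n^{2}$ ($k{\left(V,n \right)} = n n - 5 = n^{2} - 5 = -5 + n^{2}$)
$k{\left(-22,\left(-1\right) \left(-60\right) \right)} - -27716 = \left(-5 + \left(\left(-1\right) \left(-60\right)\right)^{2}\right) - -27716 = \left(-5 + 60^{2}\right) + 27716 = \left(-5 + 3600\right) + 27716 = 3595 + 27716 = 31311$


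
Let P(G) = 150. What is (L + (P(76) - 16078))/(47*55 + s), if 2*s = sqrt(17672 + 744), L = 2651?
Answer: -483395/94051 + 374*sqrt(1151)/94051 ≈ -5.0048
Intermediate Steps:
s = 2*sqrt(1151) (s = sqrt(17672 + 744)/2 = sqrt(18416)/2 = (4*sqrt(1151))/2 = 2*sqrt(1151) ≈ 67.853)
(L + (P(76) - 16078))/(47*55 + s) = (2651 + (150 - 16078))/(47*55 + 2*sqrt(1151)) = (2651 - 15928)/(2585 + 2*sqrt(1151)) = -13277/(2585 + 2*sqrt(1151))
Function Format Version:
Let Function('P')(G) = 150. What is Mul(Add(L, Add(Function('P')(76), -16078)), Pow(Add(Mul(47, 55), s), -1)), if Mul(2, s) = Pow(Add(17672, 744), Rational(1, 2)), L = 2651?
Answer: Add(Rational(-483395, 94051), Mul(Rational(374, 94051), Pow(1151, Rational(1, 2)))) ≈ -5.0048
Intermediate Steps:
s = Mul(2, Pow(1151, Rational(1, 2))) (s = Mul(Rational(1, 2), Pow(Add(17672, 744), Rational(1, 2))) = Mul(Rational(1, 2), Pow(18416, Rational(1, 2))) = Mul(Rational(1, 2), Mul(4, Pow(1151, Rational(1, 2)))) = Mul(2, Pow(1151, Rational(1, 2))) ≈ 67.853)
Mul(Add(L, Add(Function('P')(76), -16078)), Pow(Add(Mul(47, 55), s), -1)) = Mul(Add(2651, Add(150, -16078)), Pow(Add(Mul(47, 55), Mul(2, Pow(1151, Rational(1, 2)))), -1)) = Mul(Add(2651, -15928), Pow(Add(2585, Mul(2, Pow(1151, Rational(1, 2)))), -1)) = Mul(-13277, Pow(Add(2585, Mul(2, Pow(1151, Rational(1, 2)))), -1))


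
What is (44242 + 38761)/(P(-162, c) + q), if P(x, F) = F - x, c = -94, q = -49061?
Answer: -83003/48993 ≈ -1.6942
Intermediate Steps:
(44242 + 38761)/(P(-162, c) + q) = (44242 + 38761)/((-94 - 1*(-162)) - 49061) = 83003/((-94 + 162) - 49061) = 83003/(68 - 49061) = 83003/(-48993) = 83003*(-1/48993) = -83003/48993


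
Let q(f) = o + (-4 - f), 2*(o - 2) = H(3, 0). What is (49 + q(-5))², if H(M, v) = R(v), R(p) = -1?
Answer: 10609/4 ≈ 2652.3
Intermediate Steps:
H(M, v) = -1
o = 3/2 (o = 2 + (½)*(-1) = 2 - ½ = 3/2 ≈ 1.5000)
q(f) = -5/2 - f (q(f) = 3/2 + (-4 - f) = -5/2 - f)
(49 + q(-5))² = (49 + (-5/2 - 1*(-5)))² = (49 + (-5/2 + 5))² = (49 + 5/2)² = (103/2)² = 10609/4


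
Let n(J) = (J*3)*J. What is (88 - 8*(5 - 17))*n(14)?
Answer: 108192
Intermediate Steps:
n(J) = 3*J**2 (n(J) = (3*J)*J = 3*J**2)
(88 - 8*(5 - 17))*n(14) = (88 - 8*(5 - 17))*(3*14**2) = (88 - 8*(-12))*(3*196) = (88 + 96)*588 = 184*588 = 108192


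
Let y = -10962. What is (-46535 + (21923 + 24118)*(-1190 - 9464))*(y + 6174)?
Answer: 2348836467012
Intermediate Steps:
(-46535 + (21923 + 24118)*(-1190 - 9464))*(y + 6174) = (-46535 + (21923 + 24118)*(-1190 - 9464))*(-10962 + 6174) = (-46535 + 46041*(-10654))*(-4788) = (-46535 - 490520814)*(-4788) = -490567349*(-4788) = 2348836467012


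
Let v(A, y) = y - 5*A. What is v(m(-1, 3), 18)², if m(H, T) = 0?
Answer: 324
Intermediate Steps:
v(m(-1, 3), 18)² = (18 - 5*0)² = (18 + 0)² = 18² = 324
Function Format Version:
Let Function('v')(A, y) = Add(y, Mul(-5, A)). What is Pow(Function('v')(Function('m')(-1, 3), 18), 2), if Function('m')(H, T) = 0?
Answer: 324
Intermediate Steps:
Pow(Function('v')(Function('m')(-1, 3), 18), 2) = Pow(Add(18, Mul(-5, 0)), 2) = Pow(Add(18, 0), 2) = Pow(18, 2) = 324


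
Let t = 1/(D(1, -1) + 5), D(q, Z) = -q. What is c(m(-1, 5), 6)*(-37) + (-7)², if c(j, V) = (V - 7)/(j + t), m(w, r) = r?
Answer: 1177/21 ≈ 56.048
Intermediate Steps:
t = ¼ (t = 1/(-1*1 + 5) = 1/(-1 + 5) = 1/4 = ¼ ≈ 0.25000)
c(j, V) = (-7 + V)/(¼ + j) (c(j, V) = (V - 7)/(j + ¼) = (-7 + V)/(¼ + j))
c(m(-1, 5), 6)*(-37) + (-7)² = (4*(-7 + 6)/(1 + 4*5))*(-37) + (-7)² = (4*(-1)/(1 + 20))*(-37) + 49 = (4*(-1)/21)*(-37) + 49 = (4*(1/21)*(-1))*(-37) + 49 = -4/21*(-37) + 49 = 148/21 + 49 = 1177/21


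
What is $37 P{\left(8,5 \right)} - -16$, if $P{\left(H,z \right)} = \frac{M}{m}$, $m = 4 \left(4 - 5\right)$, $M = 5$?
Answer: $- \frac{121}{4} \approx -30.25$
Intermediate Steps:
$m = -4$ ($m = 4 \left(-1\right) = -4$)
$P{\left(H,z \right)} = - \frac{5}{4}$ ($P{\left(H,z \right)} = \frac{5}{-4} = 5 \left(- \frac{1}{4}\right) = - \frac{5}{4}$)
$37 P{\left(8,5 \right)} - -16 = 37 \left(- \frac{5}{4}\right) - -16 = - \frac{185}{4} + 16 = - \frac{121}{4}$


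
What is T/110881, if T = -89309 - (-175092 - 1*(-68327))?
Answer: 17456/110881 ≈ 0.15743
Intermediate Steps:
T = 17456 (T = -89309 - (-175092 + 68327) = -89309 - 1*(-106765) = -89309 + 106765 = 17456)
T/110881 = 17456/110881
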